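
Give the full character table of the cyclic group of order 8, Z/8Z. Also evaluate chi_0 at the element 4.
Character table of Z/8Z (irreps indexed chi_0,...,chi_7 with chi_k(m) = zeta_8^(k*m), zeta_8 = exp(2*pi*i/8)):
  irrep \ class  {0} (size 1)  {1} (size 1)    {2} (size 1)  {3} (size 1)    {4} (size 1)  {5} (size 1)    {6} (size 1)  {7} (size 1)  
  chi_0          1             1               1             1               1             1               1             1             
  chi_1          1             exp(I*pi/4)     I             exp(3*I*pi/4)   -1            exp(-3*I*pi/4)  -I            exp(-I*pi/4)  
  chi_2          1             I               -1            -I              1             I               -1            -I            
  chi_3          1             exp(3*I*pi/4)   -I            exp(I*pi/4)     -1            exp(-I*pi/4)    I             exp(-3*I*pi/4)
  chi_4          1             -1              1             -1              1             -1              1             -1            
  chi_5          1             exp(-3*I*pi/4)  I             exp(-I*pi/4)    -1            exp(I*pi/4)     -I            exp(3*I*pi/4) 
  chi_6          1             -I              -1            I               1             -I              -1            I             
  chi_7          1             exp(-I*pi/4)    -I            exp(-3*I*pi/4)  -1            exp(3*I*pi/4)   I             exp(I*pi/4)   

Spot check: chi_0(4) = zeta_8^(0*4) = zeta_8^0 = 1.

Argument: Z/8Z is abelian, so all 8 irreducible complex representations are 1-dimensional. They are given by chi_k(m) = zeta_8^(k*m) for k = 0,...,7. Row orthogonality: sum_m chi_k(m) conj(chi_l(m)) = 8 * [k = l].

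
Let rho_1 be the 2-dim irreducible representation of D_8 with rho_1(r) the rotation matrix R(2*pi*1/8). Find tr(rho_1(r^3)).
chi_{rho_1}(r^3) = 2*cos(2*pi*1*3/8) = -sqrt(2)

Explanation: rho_1(r^3) is rotation by angle 2*pi*1*3/8, whose trace is 2*cos(2*pi*1*3/8) = -sqrt(2).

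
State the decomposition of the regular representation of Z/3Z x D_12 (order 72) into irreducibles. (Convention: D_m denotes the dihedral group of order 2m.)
Each irreducible V_i of dimension d_i appears with multiplicity d_i, i.e. rho_reg = (direct sum over all irreducibles V_i) d_i V_i. The irreducible dimensions for Z/3Z x D_12 are 1, 1, 1, 1, 1, 1, 1, 1, 1, 1, 1, 1, 2, 2, 2, 2, 2, 2, 2, 2, 2, 2, 2, 2, 2, 2, 2: 12 irreducibles of dimension 1, each with multiplicity 1; 15 irreducibles of dimension 2, each with multiplicity 2. Total dimension 12*1*1 + 15*2*2 = 72 = |G|.

Derivation: General theorem: in the regular representation of a finite group G, each irreducible appears with multiplicity equal to its dimension. Check: dim(rho_reg) = sum d_i^2 = 1 + 1 + 1 + 1 + 1 + 1 + 1 + 1 + 1 + 1 + 1 + 1 + 4 + 4 + 4 + 4 + 4 + 4 + 4 + 4 + 4 + 4 + 4 + 4 + 4 + 4 + 4 = 72 = |G|.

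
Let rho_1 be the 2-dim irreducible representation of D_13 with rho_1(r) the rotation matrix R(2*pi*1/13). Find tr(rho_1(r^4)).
chi_{rho_1}(r^4) = 2*cos(2*pi*1*4/13) = -2*cos(5*pi/13)

Reasoning: rho_1(r^4) is rotation by angle 2*pi*1*4/13, whose trace is 2*cos(2*pi*1*4/13) = -2*cos(5*pi/13).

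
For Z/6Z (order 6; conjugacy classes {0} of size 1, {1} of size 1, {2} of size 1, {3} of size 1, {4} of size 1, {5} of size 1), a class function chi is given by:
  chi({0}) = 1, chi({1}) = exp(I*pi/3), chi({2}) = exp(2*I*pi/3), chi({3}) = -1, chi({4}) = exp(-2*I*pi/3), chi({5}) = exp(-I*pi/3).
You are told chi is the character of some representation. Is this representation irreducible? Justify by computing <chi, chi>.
Irreducible: <chi, chi> = 1.

Details: <chi, chi> = (1/|G|) sum_C |C| * |chi(C)|^2 = (1/6)[1*|1|^2 + 1*|exp(I*pi/3)|^2 + 1*|exp(2*I*pi/3)|^2 + 1*|-1|^2 + 1*|exp(-2*I*pi/3)|^2 + 1*|exp(-I*pi/3)|^2]
  = (1/6)[(1) + (1) + (1) + (1) + (1) + (1)] = 6/6 = 1.
(Exp terms are combined using exp(i*s)*conj(exp(i*t)) = exp(i*(s-t)), and sums of them are collapsed using the identity that for every m > 1 the m distinct m-th roots of unity sum to 0, e.g. 1 + exp(2*I*pi/3) + exp(-2*I*pi/3) = 0.)
A character is irreducible iff <chi, chi> = 1, so this representation is irreducible.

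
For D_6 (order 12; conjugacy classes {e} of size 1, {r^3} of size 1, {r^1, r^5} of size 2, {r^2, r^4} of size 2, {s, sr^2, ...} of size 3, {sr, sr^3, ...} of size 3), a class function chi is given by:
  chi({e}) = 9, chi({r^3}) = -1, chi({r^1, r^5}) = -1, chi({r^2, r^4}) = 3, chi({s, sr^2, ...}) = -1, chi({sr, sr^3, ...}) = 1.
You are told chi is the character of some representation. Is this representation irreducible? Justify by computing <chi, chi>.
Not irreducible (reducible): <chi, chi> = 9 > 1.

Why: <chi, chi> = (1/|G|) sum_C |C| * |chi(C)|^2 = (1/12)[1*|9|^2 + 1*|-1|^2 + 2*|-1|^2 + 2*|3|^2 + 3*|-1|^2 + 3*|1|^2]
  = (1/12)[(81) + (1) + (2) + (18) + (3) + (3)] = 108/12 = 9.
A character is irreducible iff <chi, chi> = 1, so this representation is reducible.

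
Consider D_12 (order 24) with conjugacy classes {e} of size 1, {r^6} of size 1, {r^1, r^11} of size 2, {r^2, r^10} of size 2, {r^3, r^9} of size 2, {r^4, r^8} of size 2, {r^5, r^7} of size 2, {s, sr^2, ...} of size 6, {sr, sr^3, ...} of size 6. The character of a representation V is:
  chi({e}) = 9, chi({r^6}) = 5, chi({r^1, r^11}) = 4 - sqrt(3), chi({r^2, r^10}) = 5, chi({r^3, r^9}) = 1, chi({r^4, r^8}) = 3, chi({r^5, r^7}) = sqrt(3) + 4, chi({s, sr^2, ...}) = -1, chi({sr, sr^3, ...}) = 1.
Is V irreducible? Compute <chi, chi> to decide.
Not irreducible (reducible): <chi, chi> = 11 > 1.

Reasoning: <chi, chi> = (1/|G|) sum_C |C| * |chi(C)|^2 = (1/24)[1*|9|^2 + 1*|5|^2 + 2*|4 - sqrt(3)|^2 + 2*|5|^2 + 2*|1|^2 + 2*|3|^2 + 2*|sqrt(3) + 4|^2 + 6*|-1|^2 + 6*|1|^2]
  = (1/24)[(81) + (25) + (38 - 16*sqrt(3)) + (50) + (2) + (18) + (16*sqrt(3) + 38) + (6) + (6)] = 264/24 = 11.
A character is irreducible iff <chi, chi> = 1, so this representation is reducible.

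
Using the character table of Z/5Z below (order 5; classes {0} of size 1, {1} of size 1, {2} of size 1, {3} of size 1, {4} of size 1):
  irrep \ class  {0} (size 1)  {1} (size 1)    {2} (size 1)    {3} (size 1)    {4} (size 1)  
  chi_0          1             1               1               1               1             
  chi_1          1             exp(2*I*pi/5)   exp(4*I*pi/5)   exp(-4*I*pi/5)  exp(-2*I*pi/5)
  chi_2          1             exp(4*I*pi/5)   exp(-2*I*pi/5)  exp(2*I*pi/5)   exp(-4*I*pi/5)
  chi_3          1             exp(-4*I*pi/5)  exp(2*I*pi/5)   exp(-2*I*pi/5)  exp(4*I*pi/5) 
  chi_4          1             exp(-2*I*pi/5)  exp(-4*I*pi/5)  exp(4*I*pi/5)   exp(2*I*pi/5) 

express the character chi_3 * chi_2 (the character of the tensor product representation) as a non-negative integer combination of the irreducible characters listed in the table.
chi_3 tensor chi_2 = chi_0 (all other irreducibles have multiplicity 0).

Working: The character of a tensor product is the pointwise product (chi_3 * chi_2)(C) = chi_3(C) * chi_2(C):
  {0}: (1)*(1), {1}: (exp(-4*I*pi/5))*(exp(4*I*pi/5)), {2}: (exp(2*I*pi/5))*(exp(-2*I*pi/5)), {3}: (exp(-2*I*pi/5))*(exp(2*I*pi/5)), {4}: (exp(4*I*pi/5))*(exp(-4*I*pi/5))
so (chi_3 * chi_2) takes values
  {0} -> 1, {1} -> 1, {2} -> 1, {3} -> 1, {4} -> 1.
Now take the inner product of this character with each irreducible chi from the table, <chi_3*chi_2, chi> = (1/5) sum_C |C| (chi_3*chi_2)(C) conj(chi(C)):
  <chi_3*chi_2, chi_0> = (1/5)[1*(1)*conj(1) + 1*(1)*conj(1) + 1*(1)*conj(1) + 1*(1)*conj(1) + 1*(1)*conj(1)]
      = (1/5)[(1) + (1) + (1) + (1) + (1)] = 5/5 = 1
  <chi_3*chi_2, chi_1> = (1/5)[1*(1)*conj(1) + 1*(1)*conj(exp(2*I*pi/5)) + 1*(1)*conj(exp(4*I*pi/5)) + 1*(1)*conj(exp(-4*I*pi/5)) + 1*(1)*conj(exp(-2*I*pi/5))]
      = (1/5)[(1) + (exp(-2*I*pi/5)) + (exp(-4*I*pi/5)) + (exp(4*I*pi/5)) + (exp(2*I*pi/5))] = 0/5 = 0
  <chi_3*chi_2, chi_2> = (1/5)[1*(1)*conj(1) + 1*(1)*conj(exp(4*I*pi/5)) + 1*(1)*conj(exp(-2*I*pi/5)) + 1*(1)*conj(exp(2*I*pi/5)) + 1*(1)*conj(exp(-4*I*pi/5))]
      = (1/5)[(1) + (exp(-4*I*pi/5)) + (exp(2*I*pi/5)) + (exp(-2*I*pi/5)) + (exp(4*I*pi/5))] = 0/5 = 0
  <chi_3*chi_2, chi_3> = (1/5)[1*(1)*conj(1) + 1*(1)*conj(exp(-4*I*pi/5)) + 1*(1)*conj(exp(2*I*pi/5)) + 1*(1)*conj(exp(-2*I*pi/5)) + 1*(1)*conj(exp(4*I*pi/5))]
      = (1/5)[(1) + (exp(4*I*pi/5)) + (exp(-2*I*pi/5)) + (exp(2*I*pi/5)) + (exp(-4*I*pi/5))] = 0/5 = 0
  <chi_3*chi_2, chi_4> = (1/5)[1*(1)*conj(1) + 1*(1)*conj(exp(-2*I*pi/5)) + 1*(1)*conj(exp(-4*I*pi/5)) + 1*(1)*conj(exp(4*I*pi/5)) + 1*(1)*conj(exp(2*I*pi/5))]
      = (1/5)[(1) + (exp(2*I*pi/5)) + (exp(4*I*pi/5)) + (exp(-4*I*pi/5)) + (exp(-2*I*pi/5))] = 0/5 = 0
(Exp terms are combined using exp(i*s)*conj(exp(i*t)) = exp(i*(s-t)), and sums of them are collapsed using the identity that for every m > 1 the m distinct m-th roots of unity sum to 0, e.g. 1 + exp(2*I*pi/3) + exp(-2*I*pi/3) = 0.)
Hence the multiplicities are chi_0: 1. Dimension check: dim(chi_3)*dim(chi_2) = 1*1 = 1 and sum (mult * dim) = 1*1 = 1.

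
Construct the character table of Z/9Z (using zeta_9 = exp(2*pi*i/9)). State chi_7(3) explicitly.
Character table of Z/9Z (irreps indexed chi_0,...,chi_8 with chi_k(m) = zeta_9^(k*m), zeta_9 = exp(2*pi*i/9)):
  irrep \ class  {0} (size 1)  {1} (size 1)    {2} (size 1)    {3} (size 1)    {4} (size 1)    {5} (size 1)    {6} (size 1)    {7} (size 1)    {8} (size 1)  
  chi_0          1             1               1               1               1               1               1               1               1             
  chi_1          1             exp(2*I*pi/9)   exp(4*I*pi/9)   exp(2*I*pi/3)   exp(8*I*pi/9)   exp(-8*I*pi/9)  exp(-2*I*pi/3)  exp(-4*I*pi/9)  exp(-2*I*pi/9)
  chi_2          1             exp(4*I*pi/9)   exp(8*I*pi/9)   exp(-2*I*pi/3)  exp(-2*I*pi/9)  exp(2*I*pi/9)   exp(2*I*pi/3)   exp(-8*I*pi/9)  exp(-4*I*pi/9)
  chi_3          1             exp(2*I*pi/3)   exp(-2*I*pi/3)  1               exp(2*I*pi/3)   exp(-2*I*pi/3)  1               exp(2*I*pi/3)   exp(-2*I*pi/3)
  chi_4          1             exp(8*I*pi/9)   exp(-2*I*pi/9)  exp(2*I*pi/3)   exp(-4*I*pi/9)  exp(4*I*pi/9)   exp(-2*I*pi/3)  exp(2*I*pi/9)   exp(-8*I*pi/9)
  chi_5          1             exp(-8*I*pi/9)  exp(2*I*pi/9)   exp(-2*I*pi/3)  exp(4*I*pi/9)   exp(-4*I*pi/9)  exp(2*I*pi/3)   exp(-2*I*pi/9)  exp(8*I*pi/9) 
  chi_6          1             exp(-2*I*pi/3)  exp(2*I*pi/3)   1               exp(-2*I*pi/3)  exp(2*I*pi/3)   1               exp(-2*I*pi/3)  exp(2*I*pi/3) 
  chi_7          1             exp(-4*I*pi/9)  exp(-8*I*pi/9)  exp(2*I*pi/3)   exp(2*I*pi/9)   exp(-2*I*pi/9)  exp(-2*I*pi/3)  exp(8*I*pi/9)   exp(4*I*pi/9) 
  chi_8          1             exp(-2*I*pi/9)  exp(-4*I*pi/9)  exp(-2*I*pi/3)  exp(-8*I*pi/9)  exp(8*I*pi/9)   exp(2*I*pi/3)   exp(4*I*pi/9)   exp(2*I*pi/9) 

Spot check: chi_7(3) = zeta_9^(7*3) = zeta_9^21 = exp(2*I*pi/3).

Argument: Z/9Z is abelian, so all 9 irreducible complex representations are 1-dimensional. They are given by chi_k(m) = zeta_9^(k*m) for k = 0,...,8. Row orthogonality: sum_m chi_k(m) conj(chi_l(m)) = 9 * [k = l].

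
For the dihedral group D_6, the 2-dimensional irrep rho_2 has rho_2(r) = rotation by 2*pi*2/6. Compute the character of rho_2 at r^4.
chi_{rho_2}(r^4) = 2*cos(2*pi*2*4/6) = -1

Why: rho_2(r^4) is rotation by angle 2*pi*2*4/6, whose trace is 2*cos(2*pi*2*4/6) = -1.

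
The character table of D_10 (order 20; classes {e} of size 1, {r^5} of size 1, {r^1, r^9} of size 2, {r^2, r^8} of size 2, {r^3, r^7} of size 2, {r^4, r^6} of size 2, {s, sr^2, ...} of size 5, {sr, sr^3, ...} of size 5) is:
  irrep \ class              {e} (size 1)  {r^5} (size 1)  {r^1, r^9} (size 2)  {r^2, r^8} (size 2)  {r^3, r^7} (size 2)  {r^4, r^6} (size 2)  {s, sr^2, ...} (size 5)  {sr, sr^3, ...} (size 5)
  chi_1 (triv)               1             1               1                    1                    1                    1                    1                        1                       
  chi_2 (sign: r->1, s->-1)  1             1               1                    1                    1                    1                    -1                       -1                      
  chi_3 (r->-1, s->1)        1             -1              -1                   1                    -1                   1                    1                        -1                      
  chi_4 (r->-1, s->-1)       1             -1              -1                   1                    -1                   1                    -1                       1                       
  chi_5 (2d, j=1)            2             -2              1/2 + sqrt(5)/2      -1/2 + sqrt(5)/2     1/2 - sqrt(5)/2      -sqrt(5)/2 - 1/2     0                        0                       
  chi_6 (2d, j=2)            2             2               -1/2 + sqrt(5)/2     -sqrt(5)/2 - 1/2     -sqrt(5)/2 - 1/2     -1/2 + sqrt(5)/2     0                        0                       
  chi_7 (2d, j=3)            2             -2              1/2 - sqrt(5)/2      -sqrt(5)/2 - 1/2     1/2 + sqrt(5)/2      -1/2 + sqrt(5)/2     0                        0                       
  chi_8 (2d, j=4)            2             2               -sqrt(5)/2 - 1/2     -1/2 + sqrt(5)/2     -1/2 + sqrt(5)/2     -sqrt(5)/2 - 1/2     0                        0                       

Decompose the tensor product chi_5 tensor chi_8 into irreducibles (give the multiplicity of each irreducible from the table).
chi_5 tensor chi_8 = chi_3 + chi_4 + chi_7 (all other irreducibles have multiplicity 0).

Reasoning: The character of a tensor product is the pointwise product (chi_5 * chi_8)(C) = chi_5(C) * chi_8(C):
  {e}: (2)*(2), {r^5}: (-2)*(2), {r^1, r^9}: (1/2 + sqrt(5)/2)*(-sqrt(5)/2 - 1/2), {r^2, r^8}: (-1/2 + sqrt(5)/2)*(-1/2 + sqrt(5)/2), {r^3, r^7}: (1/2 - sqrt(5)/2)*(-1/2 + sqrt(5)/2), {r^4, r^6}: (-sqrt(5)/2 - 1/2)*(-sqrt(5)/2 - 1/2), {s, sr^2, ...}: (0)*(0), {sr, sr^3, ...}: (0)*(0)
so (chi_5 * chi_8) takes values
  {e} -> 4, {r^5} -> -4, {r^1, r^9} -> -3/2 - sqrt(5)/2, {r^2, r^8} -> 3/2 - sqrt(5)/2, {r^3, r^7} -> -3/2 + sqrt(5)/2, {r^4, r^6} -> sqrt(5)/2 + 3/2, {s, sr^2, ...} -> 0, {sr, sr^3, ...} -> 0.
Now take the inner product of this character with each irreducible chi from the table, <chi_5*chi_8, chi> = (1/20) sum_C |C| (chi_5*chi_8)(C) conj(chi(C)):
  <chi_5*chi_8, chi_1> = (1/20)[1*(4)*conj(1) + 1*(-4)*conj(1) + 2*(-3/2 - sqrt(5)/2)*conj(1) + 2*(3/2 - sqrt(5)/2)*conj(1) + 2*(-3/2 + sqrt(5)/2)*conj(1) + 2*(sqrt(5)/2 + 3/2)*conj(1) + 5*(0)*conj(1) + 5*(0)*conj(1)]
      = (1/20)[(4) + (-4) + (-3 - sqrt(5)) + (3 - sqrt(5)) + (-3 + sqrt(5)) + (sqrt(5) + 3) + (0) + (0)] = 0/20 = 0
  <chi_5*chi_8, chi_2> = (1/20)[1*(4)*conj(1) + 1*(-4)*conj(1) + 2*(-3/2 - sqrt(5)/2)*conj(1) + 2*(3/2 - sqrt(5)/2)*conj(1) + 2*(-3/2 + sqrt(5)/2)*conj(1) + 2*(sqrt(5)/2 + 3/2)*conj(1) + 5*(0)*conj(-1) + 5*(0)*conj(-1)]
      = (1/20)[(4) + (-4) + (-3 - sqrt(5)) + (3 - sqrt(5)) + (-3 + sqrt(5)) + (sqrt(5) + 3) + (0) + (0)] = 0/20 = 0
  <chi_5*chi_8, chi_3> = (1/20)[1*(4)*conj(1) + 1*(-4)*conj(-1) + 2*(-3/2 - sqrt(5)/2)*conj(-1) + 2*(3/2 - sqrt(5)/2)*conj(1) + 2*(-3/2 + sqrt(5)/2)*conj(-1) + 2*(sqrt(5)/2 + 3/2)*conj(1) + 5*(0)*conj(1) + 5*(0)*conj(-1)]
      = (1/20)[(4) + (4) + (sqrt(5) + 3) + (3 - sqrt(5)) + (3 - sqrt(5)) + (sqrt(5) + 3) + (0) + (0)] = 20/20 = 1
  <chi_5*chi_8, chi_4> = (1/20)[1*(4)*conj(1) + 1*(-4)*conj(-1) + 2*(-3/2 - sqrt(5)/2)*conj(-1) + 2*(3/2 - sqrt(5)/2)*conj(1) + 2*(-3/2 + sqrt(5)/2)*conj(-1) + 2*(sqrt(5)/2 + 3/2)*conj(1) + 5*(0)*conj(-1) + 5*(0)*conj(1)]
      = (1/20)[(4) + (4) + (sqrt(5) + 3) + (3 - sqrt(5)) + (3 - sqrt(5)) + (sqrt(5) + 3) + (0) + (0)] = 20/20 = 1
  <chi_5*chi_8, chi_5> = (1/20)[1*(4)*conj(2) + 1*(-4)*conj(-2) + 2*(-3/2 - sqrt(5)/2)*conj(1/2 + sqrt(5)/2) + 2*(3/2 - sqrt(5)/2)*conj(-1/2 + sqrt(5)/2) + 2*(-3/2 + sqrt(5)/2)*conj(1/2 - sqrt(5)/2) + 2*(sqrt(5)/2 + 3/2)*conj(-sqrt(5)/2 - 1/2) + 5*(0)*conj(0) + 5*(0)*conj(0)]
      = (1/20)[(8) + (8) + (-2*sqrt(5) - 4) + (-4 + 2*sqrt(5)) + (-4 + 2*sqrt(5)) + (-2*sqrt(5) - 4) + (0) + (0)] = 0/20 = 0
  <chi_5*chi_8, chi_6> = (1/20)[1*(4)*conj(2) + 1*(-4)*conj(2) + 2*(-3/2 - sqrt(5)/2)*conj(-1/2 + sqrt(5)/2) + 2*(3/2 - sqrt(5)/2)*conj(-sqrt(5)/2 - 1/2) + 2*(-3/2 + sqrt(5)/2)*conj(-sqrt(5)/2 - 1/2) + 2*(sqrt(5)/2 + 3/2)*conj(-1/2 + sqrt(5)/2) + 5*(0)*conj(0) + 5*(0)*conj(0)]
      = (1/20)[(8) + (-8) + (-sqrt(5) - 1) + (1 - sqrt(5)) + (-1 + sqrt(5)) + (1 + sqrt(5)) + (0) + (0)] = 0/20 = 0
  <chi_5*chi_8, chi_7> = (1/20)[1*(4)*conj(2) + 1*(-4)*conj(-2) + 2*(-3/2 - sqrt(5)/2)*conj(1/2 - sqrt(5)/2) + 2*(3/2 - sqrt(5)/2)*conj(-sqrt(5)/2 - 1/2) + 2*(-3/2 + sqrt(5)/2)*conj(1/2 + sqrt(5)/2) + 2*(sqrt(5)/2 + 3/2)*conj(-1/2 + sqrt(5)/2) + 5*(0)*conj(0) + 5*(0)*conj(0)]
      = (1/20)[(8) + (8) + (1 + sqrt(5)) + (1 - sqrt(5)) + (1 - sqrt(5)) + (1 + sqrt(5)) + (0) + (0)] = 20/20 = 1
  <chi_5*chi_8, chi_8> = (1/20)[1*(4)*conj(2) + 1*(-4)*conj(2) + 2*(-3/2 - sqrt(5)/2)*conj(-sqrt(5)/2 - 1/2) + 2*(3/2 - sqrt(5)/2)*conj(-1/2 + sqrt(5)/2) + 2*(-3/2 + sqrt(5)/2)*conj(-1/2 + sqrt(5)/2) + 2*(sqrt(5)/2 + 3/2)*conj(-sqrt(5)/2 - 1/2) + 5*(0)*conj(0) + 5*(0)*conj(0)]
      = (1/20)[(8) + (-8) + (4 + 2*sqrt(5)) + (-4 + 2*sqrt(5)) + (4 - 2*sqrt(5)) + (-2*sqrt(5) - 4) + (0) + (0)] = 0/20 = 0
Hence the multiplicities are chi_3: 1, chi_4: 1, chi_7: 1. Dimension check: dim(chi_5)*dim(chi_8) = 2*2 = 4 and sum (mult * dim) = 1*1 + 1*1 + 1*2 = 4.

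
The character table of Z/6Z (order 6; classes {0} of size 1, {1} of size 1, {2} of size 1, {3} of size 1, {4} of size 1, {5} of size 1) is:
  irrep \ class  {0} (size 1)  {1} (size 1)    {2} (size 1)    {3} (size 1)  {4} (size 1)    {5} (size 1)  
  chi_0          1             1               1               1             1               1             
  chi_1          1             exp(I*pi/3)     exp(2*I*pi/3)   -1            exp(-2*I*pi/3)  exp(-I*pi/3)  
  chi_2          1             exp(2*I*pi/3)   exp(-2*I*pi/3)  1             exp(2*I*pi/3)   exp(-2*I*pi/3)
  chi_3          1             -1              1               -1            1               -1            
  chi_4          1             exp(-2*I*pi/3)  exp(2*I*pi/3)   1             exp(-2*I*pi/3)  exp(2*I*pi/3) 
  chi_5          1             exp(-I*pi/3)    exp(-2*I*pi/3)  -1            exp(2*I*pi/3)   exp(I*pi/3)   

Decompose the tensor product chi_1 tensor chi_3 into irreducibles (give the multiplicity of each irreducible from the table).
chi_1 tensor chi_3 = chi_4 (all other irreducibles have multiplicity 0).

Derivation: The character of a tensor product is the pointwise product (chi_1 * chi_3)(C) = chi_1(C) * chi_3(C):
  {0}: (1)*(1), {1}: (exp(I*pi/3))*(-1), {2}: (exp(2*I*pi/3))*(1), {3}: (-1)*(-1), {4}: (exp(-2*I*pi/3))*(1), {5}: (exp(-I*pi/3))*(-1)
so (chi_1 * chi_3) takes values
  {0} -> 1, {1} -> -exp(I*pi/3), {2} -> exp(2*I*pi/3), {3} -> 1, {4} -> exp(-2*I*pi/3), {5} -> -exp(-I*pi/3).
Now take the inner product of this character with each irreducible chi from the table, <chi_1*chi_3, chi> = (1/6) sum_C |C| (chi_1*chi_3)(C) conj(chi(C)):
  <chi_1*chi_3, chi_0> = (1/6)[1*(1)*conj(1) + 1*(-exp(I*pi/3))*conj(1) + 1*(exp(2*I*pi/3))*conj(1) + 1*(1)*conj(1) + 1*(exp(-2*I*pi/3))*conj(1) + 1*(-exp(-I*pi/3))*conj(1)]
      = (1/6)[(1) + (-exp(I*pi/3)) + (exp(2*I*pi/3)) + (1) + (exp(-2*I*pi/3)) + (-exp(-I*pi/3))] = 0/6 = 0
  <chi_1*chi_3, chi_1> = (1/6)[1*(1)*conj(1) + 1*(-exp(I*pi/3))*conj(exp(I*pi/3)) + 1*(exp(2*I*pi/3))*conj(exp(2*I*pi/3)) + 1*(1)*conj(-1) + 1*(exp(-2*I*pi/3))*conj(exp(-2*I*pi/3)) + 1*(-exp(-I*pi/3))*conj(exp(-I*pi/3))]
      = (1/6)[(1) + (-1) + (1) + (-1) + (1) + (-1)] = 0/6 = 0
  <chi_1*chi_3, chi_2> = (1/6)[1*(1)*conj(1) + 1*(-exp(I*pi/3))*conj(exp(2*I*pi/3)) + 1*(exp(2*I*pi/3))*conj(exp(-2*I*pi/3)) + 1*(1)*conj(1) + 1*(exp(-2*I*pi/3))*conj(exp(2*I*pi/3)) + 1*(-exp(-I*pi/3))*conj(exp(-2*I*pi/3))]
      = (1/6)[(1) + (-exp(-I*pi/3)) + (exp(-2*I*pi/3)) + (1) + (exp(2*I*pi/3)) + (-exp(I*pi/3))] = 0/6 = 0
  <chi_1*chi_3, chi_3> = (1/6)[1*(1)*conj(1) + 1*(-exp(I*pi/3))*conj(-1) + 1*(exp(2*I*pi/3))*conj(1) + 1*(1)*conj(-1) + 1*(exp(-2*I*pi/3))*conj(1) + 1*(-exp(-I*pi/3))*conj(-1)]
      = (1/6)[(1) + (exp(I*pi/3)) + (exp(2*I*pi/3)) + (-1) + (exp(-2*I*pi/3)) + (exp(-I*pi/3))] = 0/6 = 0
  <chi_1*chi_3, chi_4> = (1/6)[1*(1)*conj(1) + 1*(-exp(I*pi/3))*conj(exp(-2*I*pi/3)) + 1*(exp(2*I*pi/3))*conj(exp(2*I*pi/3)) + 1*(1)*conj(1) + 1*(exp(-2*I*pi/3))*conj(exp(-2*I*pi/3)) + 1*(-exp(-I*pi/3))*conj(exp(2*I*pi/3))]
      = (1/6)[(1) + (1) + (1) + (1) + (1) + (1)] = 6/6 = 1
  <chi_1*chi_3, chi_5> = (1/6)[1*(1)*conj(1) + 1*(-exp(I*pi/3))*conj(exp(-I*pi/3)) + 1*(exp(2*I*pi/3))*conj(exp(-2*I*pi/3)) + 1*(1)*conj(-1) + 1*(exp(-2*I*pi/3))*conj(exp(2*I*pi/3)) + 1*(-exp(-I*pi/3))*conj(exp(I*pi/3))]
      = (1/6)[(1) + (-exp(2*I*pi/3)) + (exp(-2*I*pi/3)) + (-1) + (exp(2*I*pi/3)) + (-exp(-2*I*pi/3))] = 0/6 = 0
(Exp terms are combined using exp(i*s)*conj(exp(i*t)) = exp(i*(s-t)), and sums of them are collapsed using the identity that for every m > 1 the m distinct m-th roots of unity sum to 0, e.g. 1 + exp(2*I*pi/3) + exp(-2*I*pi/3) = 0.)
Hence the multiplicities are chi_4: 1. Dimension check: dim(chi_1)*dim(chi_3) = 1*1 = 1 and sum (mult * dim) = 1*1 = 1.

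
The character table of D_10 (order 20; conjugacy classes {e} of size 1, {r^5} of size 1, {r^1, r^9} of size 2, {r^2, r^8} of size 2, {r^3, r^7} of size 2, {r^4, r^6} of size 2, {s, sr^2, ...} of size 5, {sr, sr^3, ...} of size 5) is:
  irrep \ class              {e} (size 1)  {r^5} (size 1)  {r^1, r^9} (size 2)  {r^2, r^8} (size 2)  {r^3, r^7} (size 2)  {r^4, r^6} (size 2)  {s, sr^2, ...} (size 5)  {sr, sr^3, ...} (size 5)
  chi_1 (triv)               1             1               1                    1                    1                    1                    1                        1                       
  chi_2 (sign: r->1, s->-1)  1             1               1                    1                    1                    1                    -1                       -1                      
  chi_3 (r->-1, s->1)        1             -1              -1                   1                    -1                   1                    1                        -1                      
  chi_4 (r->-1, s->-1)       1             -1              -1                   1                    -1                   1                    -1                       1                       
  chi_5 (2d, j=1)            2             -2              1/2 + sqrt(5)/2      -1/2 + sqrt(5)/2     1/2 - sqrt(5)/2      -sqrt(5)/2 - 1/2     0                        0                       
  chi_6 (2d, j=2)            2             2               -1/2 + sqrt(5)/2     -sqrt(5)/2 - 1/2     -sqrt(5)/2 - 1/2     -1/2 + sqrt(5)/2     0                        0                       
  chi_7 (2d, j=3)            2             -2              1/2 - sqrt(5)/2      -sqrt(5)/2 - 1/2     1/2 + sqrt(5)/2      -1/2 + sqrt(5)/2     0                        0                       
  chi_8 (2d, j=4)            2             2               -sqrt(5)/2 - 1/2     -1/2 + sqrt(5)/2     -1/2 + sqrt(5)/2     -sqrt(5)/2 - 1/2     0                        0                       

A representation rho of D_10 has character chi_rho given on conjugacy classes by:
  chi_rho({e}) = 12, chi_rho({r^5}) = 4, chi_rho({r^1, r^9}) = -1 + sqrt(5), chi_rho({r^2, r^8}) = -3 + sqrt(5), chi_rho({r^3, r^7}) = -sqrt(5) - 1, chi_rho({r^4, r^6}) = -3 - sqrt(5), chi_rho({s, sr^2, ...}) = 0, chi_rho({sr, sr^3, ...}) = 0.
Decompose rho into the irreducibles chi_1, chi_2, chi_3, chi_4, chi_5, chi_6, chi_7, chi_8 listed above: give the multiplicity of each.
Multiplicities: chi_1: 0, chi_2: 0, chi_3: 0, chi_4: 0, chi_5: 2, chi_6: 2, chi_7: 0, chi_8: 2.

Derivation: Use <chi_rho, chi> = (1/|G|) sum_C |C| * chi_rho(C) * conj(chi(C)) with |G| = 20 for each irreducible chi in the table:
  <chi_rho, chi_1> = (1/20)[1*(12)*conj(1) + 1*(4)*conj(1) + 2*(-1 + sqrt(5))*conj(1) + 2*(-3 + sqrt(5))*conj(1) + 2*(-sqrt(5) - 1)*conj(1) + 2*(-3 - sqrt(5))*conj(1) + 5*(0)*conj(1) + 5*(0)*conj(1)]
      = (1/20)[(12) + (4) + (-2 + 2*sqrt(5)) + (-6 + 2*sqrt(5)) + (-2*sqrt(5) - 2) + (-6 - 2*sqrt(5)) + (0) + (0)] = 0/20 = 0
  <chi_rho, chi_2> = (1/20)[1*(12)*conj(1) + 1*(4)*conj(1) + 2*(-1 + sqrt(5))*conj(1) + 2*(-3 + sqrt(5))*conj(1) + 2*(-sqrt(5) - 1)*conj(1) + 2*(-3 - sqrt(5))*conj(1) + 5*(0)*conj(-1) + 5*(0)*conj(-1)]
      = (1/20)[(12) + (4) + (-2 + 2*sqrt(5)) + (-6 + 2*sqrt(5)) + (-2*sqrt(5) - 2) + (-6 - 2*sqrt(5)) + (0) + (0)] = 0/20 = 0
  <chi_rho, chi_3> = (1/20)[1*(12)*conj(1) + 1*(4)*conj(-1) + 2*(-1 + sqrt(5))*conj(-1) + 2*(-3 + sqrt(5))*conj(1) + 2*(-sqrt(5) - 1)*conj(-1) + 2*(-3 - sqrt(5))*conj(1) + 5*(0)*conj(1) + 5*(0)*conj(-1)]
      = (1/20)[(12) + (-4) + (2 - 2*sqrt(5)) + (-6 + 2*sqrt(5)) + (2 + 2*sqrt(5)) + (-6 - 2*sqrt(5)) + (0) + (0)] = 0/20 = 0
  <chi_rho, chi_4> = (1/20)[1*(12)*conj(1) + 1*(4)*conj(-1) + 2*(-1 + sqrt(5))*conj(-1) + 2*(-3 + sqrt(5))*conj(1) + 2*(-sqrt(5) - 1)*conj(-1) + 2*(-3 - sqrt(5))*conj(1) + 5*(0)*conj(-1) + 5*(0)*conj(1)]
      = (1/20)[(12) + (-4) + (2 - 2*sqrt(5)) + (-6 + 2*sqrt(5)) + (2 + 2*sqrt(5)) + (-6 - 2*sqrt(5)) + (0) + (0)] = 0/20 = 0
  <chi_rho, chi_5> = (1/20)[1*(12)*conj(2) + 1*(4)*conj(-2) + 2*(-1 + sqrt(5))*conj(1/2 + sqrt(5)/2) + 2*(-3 + sqrt(5))*conj(-1/2 + sqrt(5)/2) + 2*(-sqrt(5) - 1)*conj(1/2 - sqrt(5)/2) + 2*(-3 - sqrt(5))*conj(-sqrt(5)/2 - 1/2) + 5*(0)*conj(0) + 5*(0)*conj(0)]
      = (1/20)[(24) + (-8) + (4) + (8 - 4*sqrt(5)) + (4) + (8 + 4*sqrt(5)) + (0) + (0)] = 40/20 = 2
  <chi_rho, chi_6> = (1/20)[1*(12)*conj(2) + 1*(4)*conj(2) + 2*(-1 + sqrt(5))*conj(-1/2 + sqrt(5)/2) + 2*(-3 + sqrt(5))*conj(-sqrt(5)/2 - 1/2) + 2*(-sqrt(5) - 1)*conj(-sqrt(5)/2 - 1/2) + 2*(-3 - sqrt(5))*conj(-1/2 + sqrt(5)/2) + 5*(0)*conj(0) + 5*(0)*conj(0)]
      = (1/20)[(24) + (8) + (6 - 2*sqrt(5)) + (-2 + 2*sqrt(5)) + (2*sqrt(5) + 6) + (-2*sqrt(5) - 2) + (0) + (0)] = 40/20 = 2
  <chi_rho, chi_7> = (1/20)[1*(12)*conj(2) + 1*(4)*conj(-2) + 2*(-1 + sqrt(5))*conj(1/2 - sqrt(5)/2) + 2*(-3 + sqrt(5))*conj(-sqrt(5)/2 - 1/2) + 2*(-sqrt(5) - 1)*conj(1/2 + sqrt(5)/2) + 2*(-3 - sqrt(5))*conj(-1/2 + sqrt(5)/2) + 5*(0)*conj(0) + 5*(0)*conj(0)]
      = (1/20)[(24) + (-8) + (-6 + 2*sqrt(5)) + (-2 + 2*sqrt(5)) + (-6 - 2*sqrt(5)) + (-2*sqrt(5) - 2) + (0) + (0)] = 0/20 = 0
  <chi_rho, chi_8> = (1/20)[1*(12)*conj(2) + 1*(4)*conj(2) + 2*(-1 + sqrt(5))*conj(-sqrt(5)/2 - 1/2) + 2*(-3 + sqrt(5))*conj(-1/2 + sqrt(5)/2) + 2*(-sqrt(5) - 1)*conj(-1/2 + sqrt(5)/2) + 2*(-3 - sqrt(5))*conj(-sqrt(5)/2 - 1/2) + 5*(0)*conj(0) + 5*(0)*conj(0)]
      = (1/20)[(24) + (8) + (-4) + (8 - 4*sqrt(5)) + (-4) + (8 + 4*sqrt(5)) + (0) + (0)] = 40/20 = 2
Dimension check: dim(rho) = sum (mult * dim) = 0*1 + 0*1 + 0*1 + 0*1 + 2*2 + 2*2 + 0*2 + 2*2 = 12 = chi_rho(e) = 12.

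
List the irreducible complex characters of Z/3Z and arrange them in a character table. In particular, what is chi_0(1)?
Character table of Z/3Z (irreps indexed chi_0,...,chi_2 with chi_k(m) = zeta_3^(k*m), zeta_3 = exp(2*pi*i/3)):
  irrep \ class  {0} (size 1)  {1} (size 1)    {2} (size 1)  
  chi_0          1             1               1             
  chi_1          1             exp(2*I*pi/3)   exp(-2*I*pi/3)
  chi_2          1             exp(-2*I*pi/3)  exp(2*I*pi/3) 

Spot check: chi_0(1) = zeta_3^(0*1) = zeta_3^0 = 1.

Justification: Z/3Z is abelian, so all 3 irreducible complex representations are 1-dimensional. They are given by chi_k(m) = zeta_3^(k*m) for k = 0,...,2. Row orthogonality: sum_m chi_k(m) conj(chi_l(m)) = 3 * [k = l].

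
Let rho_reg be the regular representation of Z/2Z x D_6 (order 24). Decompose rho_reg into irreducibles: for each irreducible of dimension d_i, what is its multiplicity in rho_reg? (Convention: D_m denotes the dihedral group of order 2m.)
Each irreducible V_i of dimension d_i appears with multiplicity d_i, i.e. rho_reg = (direct sum over all irreducibles V_i) d_i V_i. The irreducible dimensions for Z/2Z x D_6 are 1, 1, 1, 1, 1, 1, 1, 1, 2, 2, 2, 2: 8 irreducibles of dimension 1, each with multiplicity 1; 4 irreducibles of dimension 2, each with multiplicity 2. Total dimension 8*1*1 + 4*2*2 = 24 = |G|.

Argument: General theorem: in the regular representation of a finite group G, each irreducible appears with multiplicity equal to its dimension. Check: dim(rho_reg) = sum d_i^2 = 1 + 1 + 1 + 1 + 1 + 1 + 1 + 1 + 4 + 4 + 4 + 4 = 24 = |G|.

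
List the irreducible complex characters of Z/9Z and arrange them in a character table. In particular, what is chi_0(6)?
Character table of Z/9Z (irreps indexed chi_0,...,chi_8 with chi_k(m) = zeta_9^(k*m), zeta_9 = exp(2*pi*i/9)):
  irrep \ class  {0} (size 1)  {1} (size 1)    {2} (size 1)    {3} (size 1)    {4} (size 1)    {5} (size 1)    {6} (size 1)    {7} (size 1)    {8} (size 1)  
  chi_0          1             1               1               1               1               1               1               1               1             
  chi_1          1             exp(2*I*pi/9)   exp(4*I*pi/9)   exp(2*I*pi/3)   exp(8*I*pi/9)   exp(-8*I*pi/9)  exp(-2*I*pi/3)  exp(-4*I*pi/9)  exp(-2*I*pi/9)
  chi_2          1             exp(4*I*pi/9)   exp(8*I*pi/9)   exp(-2*I*pi/3)  exp(-2*I*pi/9)  exp(2*I*pi/9)   exp(2*I*pi/3)   exp(-8*I*pi/9)  exp(-4*I*pi/9)
  chi_3          1             exp(2*I*pi/3)   exp(-2*I*pi/3)  1               exp(2*I*pi/3)   exp(-2*I*pi/3)  1               exp(2*I*pi/3)   exp(-2*I*pi/3)
  chi_4          1             exp(8*I*pi/9)   exp(-2*I*pi/9)  exp(2*I*pi/3)   exp(-4*I*pi/9)  exp(4*I*pi/9)   exp(-2*I*pi/3)  exp(2*I*pi/9)   exp(-8*I*pi/9)
  chi_5          1             exp(-8*I*pi/9)  exp(2*I*pi/9)   exp(-2*I*pi/3)  exp(4*I*pi/9)   exp(-4*I*pi/9)  exp(2*I*pi/3)   exp(-2*I*pi/9)  exp(8*I*pi/9) 
  chi_6          1             exp(-2*I*pi/3)  exp(2*I*pi/3)   1               exp(-2*I*pi/3)  exp(2*I*pi/3)   1               exp(-2*I*pi/3)  exp(2*I*pi/3) 
  chi_7          1             exp(-4*I*pi/9)  exp(-8*I*pi/9)  exp(2*I*pi/3)   exp(2*I*pi/9)   exp(-2*I*pi/9)  exp(-2*I*pi/3)  exp(8*I*pi/9)   exp(4*I*pi/9) 
  chi_8          1             exp(-2*I*pi/9)  exp(-4*I*pi/9)  exp(-2*I*pi/3)  exp(-8*I*pi/9)  exp(8*I*pi/9)   exp(2*I*pi/3)   exp(4*I*pi/9)   exp(2*I*pi/9) 

Spot check: chi_0(6) = zeta_9^(0*6) = zeta_9^0 = 1.

Proof sketch: Z/9Z is abelian, so all 9 irreducible complex representations are 1-dimensional. They are given by chi_k(m) = zeta_9^(k*m) for k = 0,...,8. Row orthogonality: sum_m chi_k(m) conj(chi_l(m)) = 9 * [k = l].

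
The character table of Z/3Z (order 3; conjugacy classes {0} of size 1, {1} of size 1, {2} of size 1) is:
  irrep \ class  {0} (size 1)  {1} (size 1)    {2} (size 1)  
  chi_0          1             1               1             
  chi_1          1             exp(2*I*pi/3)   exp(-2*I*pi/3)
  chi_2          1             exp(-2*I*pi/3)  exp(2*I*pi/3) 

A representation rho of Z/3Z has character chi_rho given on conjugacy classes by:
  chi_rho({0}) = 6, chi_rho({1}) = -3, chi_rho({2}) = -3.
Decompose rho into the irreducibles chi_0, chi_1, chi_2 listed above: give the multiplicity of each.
Multiplicities: chi_0: 0, chi_1: 3, chi_2: 3.

Argument: Use <chi_rho, chi> = (1/|G|) sum_C |C| * chi_rho(C) * conj(chi(C)) with |G| = 3 for each irreducible chi in the table:
  <chi_rho, chi_0> = (1/3)[1*(6)*conj(1) + 1*(-3)*conj(1) + 1*(-3)*conj(1)]
      = (1/3)[(6) + (-3) + (-3)] = 0/3 = 0
  <chi_rho, chi_1> = (1/3)[1*(6)*conj(1) + 1*(-3)*conj(exp(2*I*pi/3)) + 1*(-3)*conj(exp(-2*I*pi/3))]
      = (1/3)[(6) + (3 + 3*exp(2*I*pi/3)) + (3 + 3*exp(-2*I*pi/3))] = 9/3 = 3
  <chi_rho, chi_2> = (1/3)[1*(6)*conj(1) + 1*(-3)*conj(exp(-2*I*pi/3)) + 1*(-3)*conj(exp(2*I*pi/3))]
      = (1/3)[(6) + (3 + 3*exp(-2*I*pi/3)) + (3 + 3*exp(2*I*pi/3))] = 9/3 = 3
(Exp terms are combined using exp(i*s)*conj(exp(i*t)) = exp(i*(s-t)), and sums of them are collapsed using the identity that for every m > 1 the m distinct m-th roots of unity sum to 0, e.g. 1 + exp(2*I*pi/3) + exp(-2*I*pi/3) = 0.)
Dimension check: dim(rho) = sum (mult * dim) = 0*1 + 3*1 + 3*1 = 6 = chi_rho(e) = 6.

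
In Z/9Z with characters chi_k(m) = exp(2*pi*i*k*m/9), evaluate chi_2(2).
chi_2(2) = zeta_9^4 = exp(8*I*pi/9)

Solution. chi_2(2) = zeta_9^(2*2) = zeta_9^4. Since zeta_9^9 = 1, this equals zeta_9^4 = exp(2*pi*i*4/9) = exp(8*I*pi/9).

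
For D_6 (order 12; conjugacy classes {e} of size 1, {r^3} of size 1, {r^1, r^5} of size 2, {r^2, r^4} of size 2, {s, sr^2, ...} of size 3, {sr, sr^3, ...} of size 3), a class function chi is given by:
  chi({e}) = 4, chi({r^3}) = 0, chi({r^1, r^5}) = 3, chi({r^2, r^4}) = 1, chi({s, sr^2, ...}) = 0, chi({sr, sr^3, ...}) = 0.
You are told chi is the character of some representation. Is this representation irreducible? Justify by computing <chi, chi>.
Not irreducible (reducible): <chi, chi> = 3 > 1.

Solution. <chi, chi> = (1/|G|) sum_C |C| * |chi(C)|^2 = (1/12)[1*|4|^2 + 1*|0|^2 + 2*|3|^2 + 2*|1|^2 + 3*|0|^2 + 3*|0|^2]
  = (1/12)[(16) + (0) + (18) + (2) + (0) + (0)] = 36/12 = 3.
A character is irreducible iff <chi, chi> = 1, so this representation is reducible.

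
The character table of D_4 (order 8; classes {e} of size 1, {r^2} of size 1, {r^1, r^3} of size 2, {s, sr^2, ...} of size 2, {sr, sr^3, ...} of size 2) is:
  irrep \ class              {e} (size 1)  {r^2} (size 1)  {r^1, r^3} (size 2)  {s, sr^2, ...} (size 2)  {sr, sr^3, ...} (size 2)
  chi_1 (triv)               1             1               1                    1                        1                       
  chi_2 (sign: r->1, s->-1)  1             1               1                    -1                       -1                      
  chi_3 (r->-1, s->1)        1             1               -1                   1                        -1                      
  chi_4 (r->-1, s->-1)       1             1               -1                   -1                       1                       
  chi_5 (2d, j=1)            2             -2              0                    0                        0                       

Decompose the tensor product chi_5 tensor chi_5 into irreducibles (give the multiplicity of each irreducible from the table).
chi_5 tensor chi_5 = chi_1 + chi_2 + chi_3 + chi_4 (all other irreducibles have multiplicity 0).

The character of a tensor product is the pointwise product (chi_5 * chi_5)(C) = chi_5(C) * chi_5(C):
  {e}: (2)*(2), {r^2}: (-2)*(-2), {r^1, r^3}: (0)*(0), {s, sr^2, ...}: (0)*(0), {sr, sr^3, ...}: (0)*(0)
so (chi_5 * chi_5) takes values
  {e} -> 4, {r^2} -> 4, {r^1, r^3} -> 0, {s, sr^2, ...} -> 0, {sr, sr^3, ...} -> 0.
Now take the inner product of this character with each irreducible chi from the table, <chi_5*chi_5, chi> = (1/8) sum_C |C| (chi_5*chi_5)(C) conj(chi(C)):
  <chi_5*chi_5, chi_1> = (1/8)[1*(4)*conj(1) + 1*(4)*conj(1) + 2*(0)*conj(1) + 2*(0)*conj(1) + 2*(0)*conj(1)]
      = (1/8)[(4) + (4) + (0) + (0) + (0)] = 8/8 = 1
  <chi_5*chi_5, chi_2> = (1/8)[1*(4)*conj(1) + 1*(4)*conj(1) + 2*(0)*conj(1) + 2*(0)*conj(-1) + 2*(0)*conj(-1)]
      = (1/8)[(4) + (4) + (0) + (0) + (0)] = 8/8 = 1
  <chi_5*chi_5, chi_3> = (1/8)[1*(4)*conj(1) + 1*(4)*conj(1) + 2*(0)*conj(-1) + 2*(0)*conj(1) + 2*(0)*conj(-1)]
      = (1/8)[(4) + (4) + (0) + (0) + (0)] = 8/8 = 1
  <chi_5*chi_5, chi_4> = (1/8)[1*(4)*conj(1) + 1*(4)*conj(1) + 2*(0)*conj(-1) + 2*(0)*conj(-1) + 2*(0)*conj(1)]
      = (1/8)[(4) + (4) + (0) + (0) + (0)] = 8/8 = 1
  <chi_5*chi_5, chi_5> = (1/8)[1*(4)*conj(2) + 1*(4)*conj(-2) + 2*(0)*conj(0) + 2*(0)*conj(0) + 2*(0)*conj(0)]
      = (1/8)[(8) + (-8) + (0) + (0) + (0)] = 0/8 = 0
Hence the multiplicities are chi_1: 1, chi_2: 1, chi_3: 1, chi_4: 1. Dimension check: dim(chi_5)*dim(chi_5) = 2*2 = 4 and sum (mult * dim) = 1*1 + 1*1 + 1*1 + 1*1 = 4.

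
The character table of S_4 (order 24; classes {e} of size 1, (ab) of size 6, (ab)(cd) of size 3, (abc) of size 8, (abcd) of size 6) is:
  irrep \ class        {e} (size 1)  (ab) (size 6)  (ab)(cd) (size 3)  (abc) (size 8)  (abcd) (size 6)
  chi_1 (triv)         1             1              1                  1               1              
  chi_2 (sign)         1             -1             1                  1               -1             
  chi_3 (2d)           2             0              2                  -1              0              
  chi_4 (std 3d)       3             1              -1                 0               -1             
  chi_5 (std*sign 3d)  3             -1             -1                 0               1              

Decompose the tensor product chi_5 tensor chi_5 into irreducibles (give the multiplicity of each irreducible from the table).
chi_5 tensor chi_5 = chi_1 + chi_3 + chi_4 + chi_5 (all other irreducibles have multiplicity 0).

Solution. The character of a tensor product is the pointwise product (chi_5 * chi_5)(C) = chi_5(C) * chi_5(C):
  {e}: (3)*(3), (ab): (-1)*(-1), (ab)(cd): (-1)*(-1), (abc): (0)*(0), (abcd): (1)*(1)
so (chi_5 * chi_5) takes values
  {e} -> 9, (ab) -> 1, (ab)(cd) -> 1, (abc) -> 0, (abcd) -> 1.
Now take the inner product of this character with each irreducible chi from the table, <chi_5*chi_5, chi> = (1/24) sum_C |C| (chi_5*chi_5)(C) conj(chi(C)):
  <chi_5*chi_5, chi_1> = (1/24)[1*(9)*conj(1) + 6*(1)*conj(1) + 3*(1)*conj(1) + 8*(0)*conj(1) + 6*(1)*conj(1)]
      = (1/24)[(9) + (6) + (3) + (0) + (6)] = 24/24 = 1
  <chi_5*chi_5, chi_2> = (1/24)[1*(9)*conj(1) + 6*(1)*conj(-1) + 3*(1)*conj(1) + 8*(0)*conj(1) + 6*(1)*conj(-1)]
      = (1/24)[(9) + (-6) + (3) + (0) + (-6)] = 0/24 = 0
  <chi_5*chi_5, chi_3> = (1/24)[1*(9)*conj(2) + 6*(1)*conj(0) + 3*(1)*conj(2) + 8*(0)*conj(-1) + 6*(1)*conj(0)]
      = (1/24)[(18) + (0) + (6) + (0) + (0)] = 24/24 = 1
  <chi_5*chi_5, chi_4> = (1/24)[1*(9)*conj(3) + 6*(1)*conj(1) + 3*(1)*conj(-1) + 8*(0)*conj(0) + 6*(1)*conj(-1)]
      = (1/24)[(27) + (6) + (-3) + (0) + (-6)] = 24/24 = 1
  <chi_5*chi_5, chi_5> = (1/24)[1*(9)*conj(3) + 6*(1)*conj(-1) + 3*(1)*conj(-1) + 8*(0)*conj(0) + 6*(1)*conj(1)]
      = (1/24)[(27) + (-6) + (-3) + (0) + (6)] = 24/24 = 1
Hence the multiplicities are chi_1: 1, chi_3: 1, chi_4: 1, chi_5: 1. Dimension check: dim(chi_5)*dim(chi_5) = 3*3 = 9 and sum (mult * dim) = 1*1 + 1*2 + 1*3 + 1*3 = 9.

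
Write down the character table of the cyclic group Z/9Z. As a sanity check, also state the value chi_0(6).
Character table of Z/9Z (irreps indexed chi_0,...,chi_8 with chi_k(m) = zeta_9^(k*m), zeta_9 = exp(2*pi*i/9)):
  irrep \ class  {0} (size 1)  {1} (size 1)    {2} (size 1)    {3} (size 1)    {4} (size 1)    {5} (size 1)    {6} (size 1)    {7} (size 1)    {8} (size 1)  
  chi_0          1             1               1               1               1               1               1               1               1             
  chi_1          1             exp(2*I*pi/9)   exp(4*I*pi/9)   exp(2*I*pi/3)   exp(8*I*pi/9)   exp(-8*I*pi/9)  exp(-2*I*pi/3)  exp(-4*I*pi/9)  exp(-2*I*pi/9)
  chi_2          1             exp(4*I*pi/9)   exp(8*I*pi/9)   exp(-2*I*pi/3)  exp(-2*I*pi/9)  exp(2*I*pi/9)   exp(2*I*pi/3)   exp(-8*I*pi/9)  exp(-4*I*pi/9)
  chi_3          1             exp(2*I*pi/3)   exp(-2*I*pi/3)  1               exp(2*I*pi/3)   exp(-2*I*pi/3)  1               exp(2*I*pi/3)   exp(-2*I*pi/3)
  chi_4          1             exp(8*I*pi/9)   exp(-2*I*pi/9)  exp(2*I*pi/3)   exp(-4*I*pi/9)  exp(4*I*pi/9)   exp(-2*I*pi/3)  exp(2*I*pi/9)   exp(-8*I*pi/9)
  chi_5          1             exp(-8*I*pi/9)  exp(2*I*pi/9)   exp(-2*I*pi/3)  exp(4*I*pi/9)   exp(-4*I*pi/9)  exp(2*I*pi/3)   exp(-2*I*pi/9)  exp(8*I*pi/9) 
  chi_6          1             exp(-2*I*pi/3)  exp(2*I*pi/3)   1               exp(-2*I*pi/3)  exp(2*I*pi/3)   1               exp(-2*I*pi/3)  exp(2*I*pi/3) 
  chi_7          1             exp(-4*I*pi/9)  exp(-8*I*pi/9)  exp(2*I*pi/3)   exp(2*I*pi/9)   exp(-2*I*pi/9)  exp(-2*I*pi/3)  exp(8*I*pi/9)   exp(4*I*pi/9) 
  chi_8          1             exp(-2*I*pi/9)  exp(-4*I*pi/9)  exp(-2*I*pi/3)  exp(-8*I*pi/9)  exp(8*I*pi/9)   exp(2*I*pi/3)   exp(4*I*pi/9)   exp(2*I*pi/9) 

Spot check: chi_0(6) = zeta_9^(0*6) = zeta_9^0 = 1.

Z/9Z is abelian, so all 9 irreducible complex representations are 1-dimensional. They are given by chi_k(m) = zeta_9^(k*m) for k = 0,...,8. Row orthogonality: sum_m chi_k(m) conj(chi_l(m)) = 9 * [k = l].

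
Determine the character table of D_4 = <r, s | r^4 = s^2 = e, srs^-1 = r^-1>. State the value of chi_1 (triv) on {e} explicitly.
Conjugacy classes: {e} of size 1, {r^2} of size 1, {r^1, r^3} of size 2, {s, sr^2, ...} of size 2, {sr, sr^3, ...} of size 2.
Character table:
  irrep \ class              {e} (size 1)  {r^2} (size 1)  {r^1, r^3} (size 2)  {s, sr^2, ...} (size 2)  {sr, sr^3, ...} (size 2)
  chi_1 (triv)               1             1               1                    1                        1                       
  chi_2 (sign: r->1, s->-1)  1             1               1                    -1                       -1                      
  chi_3 (r->-1, s->1)        1             1               -1                   1                        -1                      
  chi_4 (r->-1, s->-1)       1             1               -1                   -1                       1                       
  chi_5 (2d, j=1)            2             -2              0                    0                        0                       

Spot check: chi_1 (triv) on {e} = 1.

Working: D_4 has order 2*4 = 8 with 5 conjugacy classes, hence 5 irreducibles. Sum of squared dims 1 + 1 + 1 + 1 + 4 = 8 = |G|. Linear characters come from the abelianisation; the 2-dimensional irreps have character r^k -> 2*cos(2*pi*j*k/4), reflections -> 0.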